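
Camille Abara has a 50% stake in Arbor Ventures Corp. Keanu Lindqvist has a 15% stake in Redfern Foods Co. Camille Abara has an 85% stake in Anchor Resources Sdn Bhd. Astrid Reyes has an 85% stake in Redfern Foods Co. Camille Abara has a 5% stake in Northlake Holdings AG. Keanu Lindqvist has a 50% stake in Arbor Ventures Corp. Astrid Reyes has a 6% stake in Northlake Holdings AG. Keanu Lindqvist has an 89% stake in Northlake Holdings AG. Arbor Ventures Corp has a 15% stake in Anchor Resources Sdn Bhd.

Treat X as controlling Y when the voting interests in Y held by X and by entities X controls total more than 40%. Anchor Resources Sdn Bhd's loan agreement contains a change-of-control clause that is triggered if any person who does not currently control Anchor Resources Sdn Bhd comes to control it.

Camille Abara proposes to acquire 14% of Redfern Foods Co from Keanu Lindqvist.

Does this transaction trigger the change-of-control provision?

The purchase adds only to Camille's holdings (Keanu's stake shrinks), so Camille is the only person who could newly come to control Anchor.
Camille holds 50% of Arbor, so Camille controls Arbor.
Camille and Arbor together hold 85% + 15% = 100% of Anchor, so Camille controls Anchor.
So Camille already controls Anchor before the transaction.
After the purchase, Camille holds 14% of Redfern directly, and Keanu's stake falls to 1%.
Camille controlled Anchor already, so this is not a new person acquiring control; every other person's position is unchanged or reduced.
No new person acquires control, so the clause is not triggered.

No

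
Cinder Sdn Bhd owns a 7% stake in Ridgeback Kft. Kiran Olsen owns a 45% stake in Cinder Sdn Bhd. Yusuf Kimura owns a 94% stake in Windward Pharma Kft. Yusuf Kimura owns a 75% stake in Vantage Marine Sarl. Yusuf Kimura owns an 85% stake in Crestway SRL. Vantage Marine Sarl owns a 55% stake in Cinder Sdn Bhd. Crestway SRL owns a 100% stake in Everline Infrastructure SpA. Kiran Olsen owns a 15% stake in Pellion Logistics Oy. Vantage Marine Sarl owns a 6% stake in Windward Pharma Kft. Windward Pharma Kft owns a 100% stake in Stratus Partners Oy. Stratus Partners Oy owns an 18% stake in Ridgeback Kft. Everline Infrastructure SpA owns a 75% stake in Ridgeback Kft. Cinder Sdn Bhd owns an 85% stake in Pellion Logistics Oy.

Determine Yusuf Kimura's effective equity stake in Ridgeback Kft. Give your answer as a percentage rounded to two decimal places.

Yusuf reaches Ridgeback along 4 paths.
Via Vantage → Cinder: 75% × 55% × 7% = 2.8875%.
Via Crestway → Everline: 85% × 100% × 75% = 63.75%.
Via Windward → Stratus: 94% × 100% × 18% = 16.92%.
Via Vantage → Windward → Stratus: 75% × 6% × 100% × 18% = 0.81%.
Total: 2.8875% + 63.75% + 16.92% + 0.81% = 84.3675%.
Rounded: 84.37%.

84.37%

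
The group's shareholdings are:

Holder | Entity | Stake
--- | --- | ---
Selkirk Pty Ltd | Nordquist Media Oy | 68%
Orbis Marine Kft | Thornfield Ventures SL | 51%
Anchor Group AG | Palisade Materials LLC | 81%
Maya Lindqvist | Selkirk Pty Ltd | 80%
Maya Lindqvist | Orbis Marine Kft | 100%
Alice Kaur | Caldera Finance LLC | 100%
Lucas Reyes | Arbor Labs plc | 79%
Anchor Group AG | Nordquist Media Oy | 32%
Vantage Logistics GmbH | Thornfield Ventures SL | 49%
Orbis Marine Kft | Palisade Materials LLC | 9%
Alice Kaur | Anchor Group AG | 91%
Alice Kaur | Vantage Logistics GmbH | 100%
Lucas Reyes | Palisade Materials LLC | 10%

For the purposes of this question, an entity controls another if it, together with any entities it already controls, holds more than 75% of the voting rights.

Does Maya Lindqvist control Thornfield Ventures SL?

Maya holds 80% of Selkirk, so Maya controls Selkirk.
Maya holds 100% of Orbis, so Maya controls Orbis.
In Thornfield, Maya's side holds only 51%, not > 75%.
So Maya does not control Thornfield.

No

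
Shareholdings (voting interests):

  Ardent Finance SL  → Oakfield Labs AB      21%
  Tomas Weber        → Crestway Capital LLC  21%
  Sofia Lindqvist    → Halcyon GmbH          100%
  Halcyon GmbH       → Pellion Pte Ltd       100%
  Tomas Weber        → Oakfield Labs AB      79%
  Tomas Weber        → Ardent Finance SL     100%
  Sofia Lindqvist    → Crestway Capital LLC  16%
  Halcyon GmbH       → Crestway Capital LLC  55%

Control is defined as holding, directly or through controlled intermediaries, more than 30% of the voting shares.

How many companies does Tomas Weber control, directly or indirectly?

2

Tomas holds 100% of Ardent, so Tomas controls Ardent.
Ardent and Tomas together hold 21% + 79% = 100% of Oakfield, so Tomas controls Oakfield.
No other company's threshold is met.
Tomas controls 2 companies.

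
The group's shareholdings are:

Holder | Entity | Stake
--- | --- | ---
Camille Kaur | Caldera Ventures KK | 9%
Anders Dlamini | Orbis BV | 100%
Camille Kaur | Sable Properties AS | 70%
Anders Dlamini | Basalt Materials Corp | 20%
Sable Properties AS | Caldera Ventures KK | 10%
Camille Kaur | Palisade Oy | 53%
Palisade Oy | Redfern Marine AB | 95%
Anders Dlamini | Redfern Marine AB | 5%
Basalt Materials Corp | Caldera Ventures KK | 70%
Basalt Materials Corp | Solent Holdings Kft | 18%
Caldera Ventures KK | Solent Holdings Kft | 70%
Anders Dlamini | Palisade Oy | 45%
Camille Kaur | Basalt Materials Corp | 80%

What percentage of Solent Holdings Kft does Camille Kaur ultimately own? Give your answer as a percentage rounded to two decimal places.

Camille reaches Solent along 4 paths.
Via Sable → Caldera: 70% × 10% × 70% = 4.9%.
Via Basalt → Caldera: 80% × 70% × 70% = 39.2%.
Via Caldera: 9% × 70% = 6.3%.
Via Basalt: 80% × 18% = 14.4%.
Total: 4.9% + 39.2% + 6.3% + 14.4% = 64.8%.
Rounded: 64.80%.

64.80%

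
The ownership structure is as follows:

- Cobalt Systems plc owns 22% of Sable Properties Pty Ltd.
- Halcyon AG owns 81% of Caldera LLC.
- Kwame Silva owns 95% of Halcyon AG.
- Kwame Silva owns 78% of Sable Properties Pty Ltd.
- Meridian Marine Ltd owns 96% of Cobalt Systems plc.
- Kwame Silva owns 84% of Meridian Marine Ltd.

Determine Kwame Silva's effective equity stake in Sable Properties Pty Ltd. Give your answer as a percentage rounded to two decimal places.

95.74%

Kwame reaches Sable along 2 paths.
Via Meridian → Cobalt: 84% × 96% × 22% = 17.7408%.
Direct stake: 78% = 78%.
Total: 17.7408% + 78% = 95.7408%.
Rounded: 95.74%.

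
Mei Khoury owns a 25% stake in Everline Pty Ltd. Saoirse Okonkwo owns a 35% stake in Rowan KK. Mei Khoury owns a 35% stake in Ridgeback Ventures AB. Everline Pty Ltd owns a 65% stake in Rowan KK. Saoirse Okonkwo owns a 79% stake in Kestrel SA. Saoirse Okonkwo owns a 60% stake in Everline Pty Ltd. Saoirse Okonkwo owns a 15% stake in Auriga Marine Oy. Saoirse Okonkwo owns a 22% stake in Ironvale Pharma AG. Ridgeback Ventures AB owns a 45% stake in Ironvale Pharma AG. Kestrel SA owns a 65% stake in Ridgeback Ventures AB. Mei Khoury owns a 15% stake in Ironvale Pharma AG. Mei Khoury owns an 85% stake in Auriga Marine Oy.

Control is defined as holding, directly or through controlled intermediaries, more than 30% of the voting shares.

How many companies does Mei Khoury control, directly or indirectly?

3

Mei holds 85% of Auriga, so Mei controls Auriga.
Mei holds 35% of Ridgeback, so Mei controls Ridgeback.
Mei and Ridgeback together hold 15% + 45% = 60% of Ironvale, so Mei controls Ironvale.
No other company's threshold is met.
Mei controls 3 companies.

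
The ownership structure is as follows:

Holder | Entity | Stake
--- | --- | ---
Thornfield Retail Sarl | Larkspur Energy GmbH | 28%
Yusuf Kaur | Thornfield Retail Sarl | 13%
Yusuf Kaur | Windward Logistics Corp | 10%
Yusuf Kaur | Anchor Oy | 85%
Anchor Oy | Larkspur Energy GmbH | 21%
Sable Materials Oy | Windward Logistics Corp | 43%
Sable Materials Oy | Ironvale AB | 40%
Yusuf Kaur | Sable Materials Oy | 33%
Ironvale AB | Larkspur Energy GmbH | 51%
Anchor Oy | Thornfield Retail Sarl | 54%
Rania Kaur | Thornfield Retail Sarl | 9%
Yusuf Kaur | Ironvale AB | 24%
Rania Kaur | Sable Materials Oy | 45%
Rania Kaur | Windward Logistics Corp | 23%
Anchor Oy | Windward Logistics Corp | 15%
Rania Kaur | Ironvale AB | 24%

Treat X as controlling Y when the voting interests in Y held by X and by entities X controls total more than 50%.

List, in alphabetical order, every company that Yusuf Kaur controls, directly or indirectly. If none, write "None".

Anchor Oy, Thornfield Retail Sarl

Yusuf holds 85% of Anchor, so Yusuf controls Anchor.
Anchor and Yusuf together hold 54% + 13% = 67% of Thornfield, so Yusuf controls Thornfield.
No other company's threshold is met.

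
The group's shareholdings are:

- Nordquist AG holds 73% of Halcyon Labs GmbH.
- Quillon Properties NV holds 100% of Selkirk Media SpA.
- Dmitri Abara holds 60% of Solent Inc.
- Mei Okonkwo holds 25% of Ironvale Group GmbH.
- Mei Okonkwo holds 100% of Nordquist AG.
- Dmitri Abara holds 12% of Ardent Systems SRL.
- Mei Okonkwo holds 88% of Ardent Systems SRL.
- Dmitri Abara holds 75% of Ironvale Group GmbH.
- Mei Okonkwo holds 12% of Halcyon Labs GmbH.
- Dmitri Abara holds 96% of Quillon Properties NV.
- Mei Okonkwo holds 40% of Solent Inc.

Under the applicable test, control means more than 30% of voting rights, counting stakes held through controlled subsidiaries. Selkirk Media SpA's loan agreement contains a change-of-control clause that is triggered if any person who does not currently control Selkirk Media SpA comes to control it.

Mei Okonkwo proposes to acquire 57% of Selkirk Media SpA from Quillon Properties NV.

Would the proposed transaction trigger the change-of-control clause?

The purchase adds only to Mei's holdings (Quillon's stake shrinks), so Mei is the only person who could newly come to control Selkirk.
Mei holds 88% of Ardent, so Mei controls Ardent.
Mei holds 100% of Nordquist, so Mei controls Nordquist.
Mei holds 40% of Solent, so Mei controls Solent.
Nordquist and Mei together hold 73% + 12% = 85% of Halcyon, so Mei controls Halcyon.
Neither Mei nor any entity Mei controls holds any voting interest in Selkirk.
So before the transaction, Mei does not control Selkirk.
After the purchase, Mei holds 57% of Selkirk directly, and Quillon's stake falls to 43%.
Mei holds 57% of Selkirk, so Mei controls Selkirk.
Mei did not control Selkirk before and does after, so the clause is triggered.

Yes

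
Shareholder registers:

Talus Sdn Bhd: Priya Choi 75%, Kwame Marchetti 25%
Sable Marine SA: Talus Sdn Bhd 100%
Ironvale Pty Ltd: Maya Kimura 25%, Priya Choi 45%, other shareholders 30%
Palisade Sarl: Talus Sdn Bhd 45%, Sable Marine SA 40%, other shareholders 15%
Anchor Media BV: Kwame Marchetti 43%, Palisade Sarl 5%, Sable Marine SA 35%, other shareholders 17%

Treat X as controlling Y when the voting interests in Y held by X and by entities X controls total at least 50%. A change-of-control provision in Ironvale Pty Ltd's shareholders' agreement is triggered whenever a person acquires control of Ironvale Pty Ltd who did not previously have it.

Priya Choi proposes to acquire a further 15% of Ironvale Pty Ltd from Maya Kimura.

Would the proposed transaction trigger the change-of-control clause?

The purchase adds only to Priya's holdings (Maya's stake shrinks), so Priya is the only person who could newly come to control Ironvale.
Priya holds 75% of Talus, so Priya controls Talus.
Talus holds 100% of Sable, so Priya controls Sable.
Talus and Sable together hold 45% + 40% = 85% of Palisade, so Priya controls Palisade.
In Ironvale, Priya's side holds only 45%, not ≥ 50%.
So before the transaction, Priya does not control Ironvale.
After the purchase, Priya's direct stake in Ironvale rises to 45% + 15% = 60%, and Maya's stake falls to 10%.
Priya holds 60% of Ironvale, so Priya controls Ironvale.
Priya did not control Ironvale before and does after, so the clause is triggered.

Yes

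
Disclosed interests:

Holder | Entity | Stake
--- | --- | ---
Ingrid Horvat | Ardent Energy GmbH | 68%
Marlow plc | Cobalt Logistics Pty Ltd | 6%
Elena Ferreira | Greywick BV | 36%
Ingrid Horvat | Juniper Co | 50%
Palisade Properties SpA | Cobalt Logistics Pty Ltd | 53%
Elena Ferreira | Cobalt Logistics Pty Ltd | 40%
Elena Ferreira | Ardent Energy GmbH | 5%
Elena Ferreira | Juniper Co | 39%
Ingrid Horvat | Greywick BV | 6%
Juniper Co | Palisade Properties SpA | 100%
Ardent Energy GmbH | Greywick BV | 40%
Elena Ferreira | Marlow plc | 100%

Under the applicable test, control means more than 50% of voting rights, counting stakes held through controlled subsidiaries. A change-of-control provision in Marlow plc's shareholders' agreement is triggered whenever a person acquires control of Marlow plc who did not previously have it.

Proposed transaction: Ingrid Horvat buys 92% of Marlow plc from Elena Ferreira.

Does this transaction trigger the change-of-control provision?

Yes

The purchase adds only to Ingrid's holdings (Elena's stake shrinks), so Ingrid is the only person who could newly come to control Marlow.
Ingrid holds 68% of Ardent, so Ingrid controls Ardent.
Neither Ingrid nor any entity Ingrid controls holds any voting interest in Marlow.
So before the transaction, Ingrid does not control Marlow.
After the purchase, Ingrid holds 92% of Marlow directly, and Elena's stake falls to 8%.
Ingrid holds 92% of Marlow, so Ingrid controls Marlow.
Ingrid did not control Marlow before and does after, so the clause is triggered.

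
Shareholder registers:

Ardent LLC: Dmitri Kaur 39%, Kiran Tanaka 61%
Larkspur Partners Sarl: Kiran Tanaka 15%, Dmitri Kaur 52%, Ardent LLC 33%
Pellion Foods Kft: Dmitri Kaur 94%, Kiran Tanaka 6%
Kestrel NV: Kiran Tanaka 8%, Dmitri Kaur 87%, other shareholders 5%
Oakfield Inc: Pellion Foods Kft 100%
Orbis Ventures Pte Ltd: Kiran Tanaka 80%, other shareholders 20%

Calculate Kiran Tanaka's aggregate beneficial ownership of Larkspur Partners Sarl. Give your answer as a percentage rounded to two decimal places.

35.13%

Kiran reaches Larkspur along 2 paths.
Direct stake: 15% = 15%.
Via Ardent: 61% × 33% = 20.13%.
Total: 15% + 20.13% = 35.13%.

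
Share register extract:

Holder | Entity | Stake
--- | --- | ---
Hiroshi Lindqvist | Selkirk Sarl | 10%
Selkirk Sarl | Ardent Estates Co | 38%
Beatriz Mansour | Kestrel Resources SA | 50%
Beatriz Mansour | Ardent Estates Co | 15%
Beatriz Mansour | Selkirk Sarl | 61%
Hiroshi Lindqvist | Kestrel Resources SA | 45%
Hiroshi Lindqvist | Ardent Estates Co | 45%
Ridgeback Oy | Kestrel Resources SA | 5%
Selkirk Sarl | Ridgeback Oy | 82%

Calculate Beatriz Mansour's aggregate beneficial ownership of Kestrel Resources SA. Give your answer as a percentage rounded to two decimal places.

Beatriz reaches Kestrel along 2 paths.
Via Selkirk → Ridgeback: 61% × 82% × 5% = 2.501%.
Direct stake: 50% = 50%.
Total: 2.501% + 50% = 52.501%.
Rounded: 52.50%.

52.50%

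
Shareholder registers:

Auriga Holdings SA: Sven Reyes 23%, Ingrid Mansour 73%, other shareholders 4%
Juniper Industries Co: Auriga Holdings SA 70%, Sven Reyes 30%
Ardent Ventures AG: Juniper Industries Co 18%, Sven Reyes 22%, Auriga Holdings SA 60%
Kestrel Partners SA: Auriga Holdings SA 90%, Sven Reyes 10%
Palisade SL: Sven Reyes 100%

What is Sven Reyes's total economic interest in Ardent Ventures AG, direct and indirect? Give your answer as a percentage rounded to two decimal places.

44.10%

Sven reaches Ardent along 4 paths.
Via Auriga → Juniper: 23% × 70% × 18% = 2.898%.
Via Juniper: 30% × 18% = 5.4%.
Direct stake: 22% = 22%.
Via Auriga: 23% × 60% = 13.8%.
Total: 2.898% + 5.4% + 22% + 13.8% = 44.098%.
Rounded: 44.10%.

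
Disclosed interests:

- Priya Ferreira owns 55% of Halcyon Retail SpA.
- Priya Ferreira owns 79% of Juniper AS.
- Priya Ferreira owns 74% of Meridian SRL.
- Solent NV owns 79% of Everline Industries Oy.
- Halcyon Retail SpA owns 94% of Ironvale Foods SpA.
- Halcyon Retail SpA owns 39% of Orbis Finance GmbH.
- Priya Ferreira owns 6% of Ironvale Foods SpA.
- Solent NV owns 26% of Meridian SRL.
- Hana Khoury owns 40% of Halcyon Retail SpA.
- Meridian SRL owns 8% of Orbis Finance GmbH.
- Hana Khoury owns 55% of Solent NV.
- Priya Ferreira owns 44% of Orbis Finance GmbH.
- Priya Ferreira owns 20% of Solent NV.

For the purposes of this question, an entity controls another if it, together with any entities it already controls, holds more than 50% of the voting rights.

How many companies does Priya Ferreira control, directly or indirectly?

5

Priya holds 79% of Juniper, so Priya controls Juniper.
Priya holds 55% of Halcyon, so Priya controls Halcyon.
Priya holds 74% of Meridian, so Priya controls Meridian.
Priya and Halcyon together hold 6% + 94% = 100% of Ironvale, so Priya controls Ironvale.
Halcyon and Priya and Meridian together hold 39% + 44% + 8% = 91% of Orbis, so Priya controls Orbis.
No other company's threshold is met.
Priya controls 5 companies.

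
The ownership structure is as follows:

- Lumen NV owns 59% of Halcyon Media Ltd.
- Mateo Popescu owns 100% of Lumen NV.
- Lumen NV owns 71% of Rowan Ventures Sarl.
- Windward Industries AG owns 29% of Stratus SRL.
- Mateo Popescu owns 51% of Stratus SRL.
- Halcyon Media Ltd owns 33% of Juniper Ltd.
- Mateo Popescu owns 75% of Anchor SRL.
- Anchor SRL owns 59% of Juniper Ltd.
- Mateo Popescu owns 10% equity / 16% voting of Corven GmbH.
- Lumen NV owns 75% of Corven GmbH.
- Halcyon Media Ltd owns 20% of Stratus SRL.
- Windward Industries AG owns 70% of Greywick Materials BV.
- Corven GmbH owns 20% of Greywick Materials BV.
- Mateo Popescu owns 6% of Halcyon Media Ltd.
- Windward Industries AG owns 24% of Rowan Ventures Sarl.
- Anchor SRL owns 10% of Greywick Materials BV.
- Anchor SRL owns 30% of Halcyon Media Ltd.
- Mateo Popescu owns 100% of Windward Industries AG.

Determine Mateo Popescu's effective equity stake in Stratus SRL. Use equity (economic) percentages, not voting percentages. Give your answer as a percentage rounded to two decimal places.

97.50%

Mateo reaches Stratus along 5 paths.
Via Anchor → Halcyon: 75% × 30% × 20% = 4.5%.
Via Lumen → Halcyon: 100% × 59% × 20% = 11.8%.
Via Halcyon: 6% × 20% = 1.2%.
Via Windward: 100% × 29% = 29%.
Direct stake: 51% = 51%.
Total: 4.5% + 11.8% + 1.2% + 29% + 51% = 97.5%.
Rounded: 97.50%.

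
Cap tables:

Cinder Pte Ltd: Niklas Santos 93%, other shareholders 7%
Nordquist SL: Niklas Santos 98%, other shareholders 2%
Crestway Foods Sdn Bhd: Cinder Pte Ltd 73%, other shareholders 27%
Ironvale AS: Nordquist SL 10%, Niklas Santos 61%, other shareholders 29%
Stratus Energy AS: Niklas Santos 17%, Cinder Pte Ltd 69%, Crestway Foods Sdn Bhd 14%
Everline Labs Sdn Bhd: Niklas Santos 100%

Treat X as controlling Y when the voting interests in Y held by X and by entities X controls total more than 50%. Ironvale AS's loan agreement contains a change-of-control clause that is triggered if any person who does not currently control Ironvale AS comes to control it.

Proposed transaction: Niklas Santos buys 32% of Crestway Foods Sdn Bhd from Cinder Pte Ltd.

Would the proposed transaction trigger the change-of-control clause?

No

The purchase adds only to Niklas's holdings (Cinder's stake shrinks), so Niklas is the only person who could newly come to control Ironvale.
Niklas holds 98% of Nordquist, so Niklas controls Nordquist.
Nordquist and Niklas together hold 10% + 61% = 71% of Ironvale, so Niklas controls Ironvale.
So Niklas already controls Ironvale before the transaction.
After the purchase, Niklas holds 32% of Crestway directly, and Cinder's stake falls to 41%.
Niklas controlled Ironvale already, so this is not a new person acquiring control; every other person's position is unchanged or reduced.
No new person acquires control, so the clause is not triggered.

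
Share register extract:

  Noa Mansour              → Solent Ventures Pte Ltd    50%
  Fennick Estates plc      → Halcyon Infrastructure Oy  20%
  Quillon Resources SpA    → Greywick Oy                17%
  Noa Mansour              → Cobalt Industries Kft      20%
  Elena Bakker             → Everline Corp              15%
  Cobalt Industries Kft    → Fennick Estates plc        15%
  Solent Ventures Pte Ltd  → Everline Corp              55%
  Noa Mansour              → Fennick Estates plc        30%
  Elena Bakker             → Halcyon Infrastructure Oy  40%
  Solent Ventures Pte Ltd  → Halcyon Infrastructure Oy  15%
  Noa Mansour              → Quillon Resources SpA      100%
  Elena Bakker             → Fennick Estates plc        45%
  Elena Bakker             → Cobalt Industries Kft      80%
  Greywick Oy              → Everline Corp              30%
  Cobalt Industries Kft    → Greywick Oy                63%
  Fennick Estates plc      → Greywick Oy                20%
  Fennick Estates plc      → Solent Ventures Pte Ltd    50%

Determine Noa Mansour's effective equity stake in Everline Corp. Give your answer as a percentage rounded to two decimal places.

47.44%

Noa reaches Everline along 7 paths.
Via Solent: 50% × 55% = 27.5%.
Via Cobalt → Fennick → Solent: 20% × 15% × 50% × 55% = 0.825%.
Via Fennick → Solent: 30% × 50% × 55% = 8.25%.
Via Quillon → Greywick: 100% × 17% × 30% = 5.1%.
Via Cobalt → Fennick → Greywick: 20% × 15% × 20% × 30% = 0.18%.
Via Fennick → Greywick: 30% × 20% × 30% = 1.8%.
Via Cobalt → Greywick: 20% × 63% × 30% = 3.78%.
Total: 27.5% + 0.825% + 8.25% + 5.1% + 0.18% + 1.8% + 3.78% = 47.435%.
Rounded: 47.44%.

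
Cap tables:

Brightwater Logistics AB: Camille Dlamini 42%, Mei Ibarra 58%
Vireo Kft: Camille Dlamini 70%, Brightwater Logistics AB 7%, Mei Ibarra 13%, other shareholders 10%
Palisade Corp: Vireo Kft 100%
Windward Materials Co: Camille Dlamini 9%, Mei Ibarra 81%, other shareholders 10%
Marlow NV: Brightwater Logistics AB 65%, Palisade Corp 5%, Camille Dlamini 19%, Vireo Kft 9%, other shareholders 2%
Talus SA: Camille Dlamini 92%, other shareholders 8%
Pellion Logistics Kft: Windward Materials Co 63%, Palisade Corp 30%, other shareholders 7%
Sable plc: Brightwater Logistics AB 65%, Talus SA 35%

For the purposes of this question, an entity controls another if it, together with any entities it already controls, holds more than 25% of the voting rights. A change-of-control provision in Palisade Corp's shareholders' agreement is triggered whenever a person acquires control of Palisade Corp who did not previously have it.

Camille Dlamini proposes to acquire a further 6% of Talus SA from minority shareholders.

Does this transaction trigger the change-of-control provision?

The purchase changes only Camille's holdings, so Camille is the only person who could newly come to control Palisade.
Camille holds 42% of Brightwater, so Camille controls Brightwater.
Camille and Brightwater together hold 70% + 7% = 77% of Vireo, so Camille controls Vireo.
Vireo holds 100% of Palisade, so Camille controls Palisade.
So Camille already controls Palisade before the transaction.
After the purchase, Camille's direct stake in Talus rises to 92% + 6% = 98%.
Camille controlled Palisade already, so this is not a new person acquiring control; every other person's position is unchanged or reduced.
No new person acquires control, so the clause is not triggered.

No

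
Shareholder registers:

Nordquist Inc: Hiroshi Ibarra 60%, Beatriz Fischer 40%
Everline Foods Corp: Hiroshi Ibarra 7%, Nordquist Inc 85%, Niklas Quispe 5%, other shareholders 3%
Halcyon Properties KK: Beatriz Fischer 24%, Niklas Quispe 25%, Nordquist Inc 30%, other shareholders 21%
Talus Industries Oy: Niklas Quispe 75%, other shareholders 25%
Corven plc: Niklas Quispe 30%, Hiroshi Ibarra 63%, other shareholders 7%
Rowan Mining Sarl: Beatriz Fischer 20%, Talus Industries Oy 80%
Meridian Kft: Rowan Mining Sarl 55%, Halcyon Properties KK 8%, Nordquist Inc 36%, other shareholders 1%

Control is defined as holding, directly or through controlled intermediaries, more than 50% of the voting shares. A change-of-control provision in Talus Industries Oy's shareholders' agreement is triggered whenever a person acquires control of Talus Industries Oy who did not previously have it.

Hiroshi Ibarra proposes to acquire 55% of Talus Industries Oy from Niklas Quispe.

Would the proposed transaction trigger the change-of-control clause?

Yes

The purchase adds only to Hiroshi's holdings (Niklas's stake shrinks), so Hiroshi is the only person who could newly come to control Talus.
Hiroshi holds 60% of Nordquist, so Hiroshi controls Nordquist.
Hiroshi and Nordquist together hold 7% + 85% = 92% of Everline, so Hiroshi controls Everline.
Hiroshi holds 63% of Corven, so Hiroshi controls Corven.
Neither Hiroshi nor any entity Hiroshi controls holds any voting interest in Talus.
So before the transaction, Hiroshi does not control Talus.
After the purchase, Hiroshi holds 55% of Talus directly, and Niklas's stake falls to 20%.
Hiroshi holds 55% of Talus, so Hiroshi controls Talus.
Hiroshi did not control Talus before and does after, so the clause is triggered.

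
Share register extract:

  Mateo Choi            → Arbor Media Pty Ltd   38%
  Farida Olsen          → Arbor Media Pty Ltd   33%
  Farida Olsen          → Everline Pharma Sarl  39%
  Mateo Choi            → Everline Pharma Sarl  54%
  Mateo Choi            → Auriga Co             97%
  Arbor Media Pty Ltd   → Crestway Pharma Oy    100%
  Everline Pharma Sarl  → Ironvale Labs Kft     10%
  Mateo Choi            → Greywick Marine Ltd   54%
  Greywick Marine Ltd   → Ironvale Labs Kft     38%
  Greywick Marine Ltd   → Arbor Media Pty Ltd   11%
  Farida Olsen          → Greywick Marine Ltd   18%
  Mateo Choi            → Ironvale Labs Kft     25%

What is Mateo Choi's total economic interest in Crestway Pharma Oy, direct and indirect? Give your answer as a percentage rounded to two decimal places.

Mateo reaches Crestway along 2 paths.
Via Arbor: 38% × 100% = 38%.
Via Greywick → Arbor: 54% × 11% × 100% = 5.94%.
Total: 38% + 5.94% = 43.94%.

43.94%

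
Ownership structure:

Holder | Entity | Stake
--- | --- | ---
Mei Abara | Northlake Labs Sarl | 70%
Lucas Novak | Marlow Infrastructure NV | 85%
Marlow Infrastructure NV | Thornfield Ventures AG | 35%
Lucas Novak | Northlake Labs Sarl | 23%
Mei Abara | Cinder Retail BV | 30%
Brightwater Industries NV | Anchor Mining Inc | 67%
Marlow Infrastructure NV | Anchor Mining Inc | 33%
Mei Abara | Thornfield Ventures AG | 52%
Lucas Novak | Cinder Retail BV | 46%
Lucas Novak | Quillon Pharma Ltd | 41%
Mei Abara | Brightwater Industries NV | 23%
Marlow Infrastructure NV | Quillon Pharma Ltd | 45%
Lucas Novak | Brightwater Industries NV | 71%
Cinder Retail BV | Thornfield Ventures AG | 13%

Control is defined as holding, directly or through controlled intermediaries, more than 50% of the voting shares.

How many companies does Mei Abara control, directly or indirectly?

Mei holds 70% of Northlake, so Mei controls Northlake.
Mei holds 52% of Thornfield, so Mei controls Thornfield.
No other company's threshold is met.
Mei controls 2 companies.

2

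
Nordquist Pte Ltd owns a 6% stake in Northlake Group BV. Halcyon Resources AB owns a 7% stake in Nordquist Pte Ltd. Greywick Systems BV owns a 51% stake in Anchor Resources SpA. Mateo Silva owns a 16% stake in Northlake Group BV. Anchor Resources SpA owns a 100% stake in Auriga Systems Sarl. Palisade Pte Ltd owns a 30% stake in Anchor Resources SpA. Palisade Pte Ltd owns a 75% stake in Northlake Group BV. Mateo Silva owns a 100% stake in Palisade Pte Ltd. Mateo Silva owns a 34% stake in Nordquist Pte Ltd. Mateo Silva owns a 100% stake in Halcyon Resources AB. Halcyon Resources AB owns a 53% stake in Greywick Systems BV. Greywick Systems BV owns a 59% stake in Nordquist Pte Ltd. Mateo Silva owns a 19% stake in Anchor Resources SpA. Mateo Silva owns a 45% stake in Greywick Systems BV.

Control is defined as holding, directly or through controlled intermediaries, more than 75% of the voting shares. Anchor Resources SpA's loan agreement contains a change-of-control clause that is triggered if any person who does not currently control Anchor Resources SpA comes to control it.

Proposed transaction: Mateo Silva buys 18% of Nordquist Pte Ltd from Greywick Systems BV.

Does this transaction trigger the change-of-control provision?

No

The purchase adds only to Mateo's holdings (Greywick's stake shrinks), so Mateo is the only person who could newly come to control Anchor.
Mateo holds 100% of Halcyon, so Mateo controls Halcyon.
Mateo and Halcyon together hold 45% + 53% = 98% of Greywick, so Mateo controls Greywick.
Mateo holds 100% of Palisade, so Mateo controls Palisade.
Mateo and Greywick and Palisade together hold 19% + 51% + 30% = 100% of Anchor, so Mateo controls Anchor.
So Mateo already controls Anchor before the transaction.
After the purchase, Mateo's direct stake in Nordquist rises to 34% + 18% = 52%, and Greywick's stake falls to 41%.
Mateo controlled Anchor already, so this is not a new person acquiring control; every other person's position is unchanged or reduced.
No new person acquires control, so the clause is not triggered.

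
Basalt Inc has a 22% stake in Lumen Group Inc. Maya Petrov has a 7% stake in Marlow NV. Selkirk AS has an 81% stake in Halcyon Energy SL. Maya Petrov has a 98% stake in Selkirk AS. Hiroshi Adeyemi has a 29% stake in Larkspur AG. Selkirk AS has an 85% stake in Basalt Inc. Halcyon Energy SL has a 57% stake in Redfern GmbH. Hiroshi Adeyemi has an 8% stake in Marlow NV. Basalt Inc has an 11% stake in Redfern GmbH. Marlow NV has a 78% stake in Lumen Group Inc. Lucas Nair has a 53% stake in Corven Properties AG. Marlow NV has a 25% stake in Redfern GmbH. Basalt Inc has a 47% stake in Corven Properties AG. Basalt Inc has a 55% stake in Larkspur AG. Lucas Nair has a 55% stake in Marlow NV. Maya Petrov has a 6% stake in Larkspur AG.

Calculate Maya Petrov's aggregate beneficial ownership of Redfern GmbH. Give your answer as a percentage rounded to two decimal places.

56.16%

Maya reaches Redfern along 3 paths.
Via Marlow: 7% × 25% = 1.75%.
Via Selkirk → Halcyon: 98% × 81% × 57% = 45.2466%.
Via Selkirk → Basalt: 98% × 85% × 11% = 9.163%.
Total: 1.75% + 45.2466% + 9.163% = 56.1596%.
Rounded: 56.16%.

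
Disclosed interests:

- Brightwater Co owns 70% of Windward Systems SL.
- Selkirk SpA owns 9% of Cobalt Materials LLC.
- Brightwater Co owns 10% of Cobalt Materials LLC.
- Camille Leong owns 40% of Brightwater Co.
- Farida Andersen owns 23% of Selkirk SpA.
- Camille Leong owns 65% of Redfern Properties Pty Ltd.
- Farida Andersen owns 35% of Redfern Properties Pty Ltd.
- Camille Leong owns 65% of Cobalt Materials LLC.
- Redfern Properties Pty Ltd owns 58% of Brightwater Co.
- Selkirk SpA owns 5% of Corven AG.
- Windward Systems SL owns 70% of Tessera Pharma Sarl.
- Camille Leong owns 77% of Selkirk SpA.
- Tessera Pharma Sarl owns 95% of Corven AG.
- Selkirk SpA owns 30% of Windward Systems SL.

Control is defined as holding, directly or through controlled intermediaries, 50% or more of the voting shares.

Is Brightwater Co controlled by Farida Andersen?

Farida's largest direct stake is 35% in Redfern, which does not meet the threshold, so Farida controls no company.
Neither Farida nor any entity Farida controls holds any voting interest in Brightwater.
So Farida does not control Brightwater.

No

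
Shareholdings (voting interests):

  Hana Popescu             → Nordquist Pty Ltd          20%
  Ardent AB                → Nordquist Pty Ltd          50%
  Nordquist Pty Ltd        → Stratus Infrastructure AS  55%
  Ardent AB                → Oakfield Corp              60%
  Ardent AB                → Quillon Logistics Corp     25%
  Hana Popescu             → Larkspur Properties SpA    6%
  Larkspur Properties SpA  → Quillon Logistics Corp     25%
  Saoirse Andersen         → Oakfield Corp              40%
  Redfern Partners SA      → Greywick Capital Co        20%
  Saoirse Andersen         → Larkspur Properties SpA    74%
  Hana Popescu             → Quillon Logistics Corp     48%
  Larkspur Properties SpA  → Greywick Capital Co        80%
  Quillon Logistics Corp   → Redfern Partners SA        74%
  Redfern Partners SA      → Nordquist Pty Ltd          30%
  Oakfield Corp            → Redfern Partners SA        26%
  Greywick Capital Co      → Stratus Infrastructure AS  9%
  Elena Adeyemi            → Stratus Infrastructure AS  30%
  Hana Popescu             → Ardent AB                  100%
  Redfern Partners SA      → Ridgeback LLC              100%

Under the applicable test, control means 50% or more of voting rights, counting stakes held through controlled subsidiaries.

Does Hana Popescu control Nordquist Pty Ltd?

Yes

Hana holds 100% of Ardent, so Hana controls Ardent.
Hana and Ardent together hold 48% + 25% = 73% of Quillon, so Hana controls Quillon.
Ardent holds 60% of Oakfield, so Hana controls Oakfield.
Quillon and Oakfield together hold 74% + 26% = 100% of Redfern, so Hana controls Redfern.
Hana and Redfern and Ardent together hold 20% + 30% + 50% = 100% of Nordquist, so Hana controls Nordquist.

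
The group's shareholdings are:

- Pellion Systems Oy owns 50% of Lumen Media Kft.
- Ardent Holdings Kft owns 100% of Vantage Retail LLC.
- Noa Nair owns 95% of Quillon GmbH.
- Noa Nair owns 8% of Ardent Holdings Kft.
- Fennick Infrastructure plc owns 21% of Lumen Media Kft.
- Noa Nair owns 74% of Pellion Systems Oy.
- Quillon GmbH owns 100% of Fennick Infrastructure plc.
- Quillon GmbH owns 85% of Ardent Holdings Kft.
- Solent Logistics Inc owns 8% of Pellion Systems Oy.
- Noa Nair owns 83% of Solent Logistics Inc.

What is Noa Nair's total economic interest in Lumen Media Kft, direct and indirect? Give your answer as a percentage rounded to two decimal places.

60.27%

Noa reaches Lumen along 3 paths.
Via Quillon → Fennick: 95% × 100% × 21% = 19.95%.
Via Pellion: 74% × 50% = 37%.
Via Solent → Pellion: 83% × 8% × 50% = 3.32%.
Total: 19.95% + 37% + 3.32% = 60.27%.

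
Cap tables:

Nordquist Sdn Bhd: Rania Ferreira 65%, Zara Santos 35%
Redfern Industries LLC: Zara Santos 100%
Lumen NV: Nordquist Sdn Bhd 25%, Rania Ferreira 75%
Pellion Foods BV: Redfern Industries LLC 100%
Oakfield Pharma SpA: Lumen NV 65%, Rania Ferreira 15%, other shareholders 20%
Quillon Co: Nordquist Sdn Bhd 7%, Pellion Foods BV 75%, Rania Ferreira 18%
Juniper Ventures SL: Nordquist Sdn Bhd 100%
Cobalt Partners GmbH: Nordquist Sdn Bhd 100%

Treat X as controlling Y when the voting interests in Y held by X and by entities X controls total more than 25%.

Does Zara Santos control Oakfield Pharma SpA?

Zara holds 35% of Nordquist, so Zara controls Nordquist.
Zara holds 100% of Redfern, so Zara controls Redfern.
Redfern holds 100% of Pellion, so Zara controls Pellion.
Nordquist and Pellion together hold 7% + 75% = 82% of Quillon, so Zara controls Quillon.
Nordquist holds 100% of Juniper, so Zara controls Juniper.
Nordquist holds 100% of Cobalt, so Zara controls Cobalt.
Neither Zara nor any entity Zara controls holds any voting interest in Oakfield.
So Zara does not control Oakfield.

No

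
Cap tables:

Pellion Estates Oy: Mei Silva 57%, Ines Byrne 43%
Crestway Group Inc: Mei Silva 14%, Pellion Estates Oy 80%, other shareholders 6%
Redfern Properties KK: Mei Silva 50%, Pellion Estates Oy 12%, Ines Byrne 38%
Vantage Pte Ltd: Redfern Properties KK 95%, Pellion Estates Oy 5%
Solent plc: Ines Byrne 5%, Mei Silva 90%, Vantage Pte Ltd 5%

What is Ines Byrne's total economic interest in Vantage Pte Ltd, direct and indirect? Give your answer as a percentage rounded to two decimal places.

Ines reaches Vantage along 3 paths.
Via Pellion → Redfern: 43% × 12% × 95% = 4.902%.
Via Redfern: 38% × 95% = 36.1%.
Via Pellion: 43% × 5% = 2.15%.
Total: 4.902% + 36.1% + 2.15% = 43.152%.
Rounded: 43.15%.

43.15%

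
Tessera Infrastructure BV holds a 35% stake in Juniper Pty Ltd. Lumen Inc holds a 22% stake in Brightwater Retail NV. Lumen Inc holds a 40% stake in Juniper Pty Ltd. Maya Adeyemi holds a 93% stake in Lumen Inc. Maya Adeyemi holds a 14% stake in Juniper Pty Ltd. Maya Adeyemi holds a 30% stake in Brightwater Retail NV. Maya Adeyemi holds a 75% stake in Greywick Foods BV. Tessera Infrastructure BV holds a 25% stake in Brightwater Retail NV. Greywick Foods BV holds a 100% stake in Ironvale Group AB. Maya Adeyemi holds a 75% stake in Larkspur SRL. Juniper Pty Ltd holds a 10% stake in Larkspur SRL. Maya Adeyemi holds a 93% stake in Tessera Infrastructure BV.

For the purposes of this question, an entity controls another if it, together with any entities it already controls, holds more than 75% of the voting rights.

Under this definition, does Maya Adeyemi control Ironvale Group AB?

Maya holds 93% of Tessera, so Maya controls Tessera.
Maya holds 93% of Lumen, so Maya controls Lumen.
Maya and Lumen and Tessera together hold 30% + 22% + 25% = 77% of Brightwater, so Maya controls Brightwater.
Tessera and Maya and Lumen together hold 35% + 14% + 40% = 89% of Juniper, so Maya controls Juniper.
Juniper and Maya together hold 10% + 75% = 85% of Larkspur, so Maya controls Larkspur.
Neither Maya nor any entity Maya controls holds any voting interest in Ironvale.
So Maya does not control Ironvale.

No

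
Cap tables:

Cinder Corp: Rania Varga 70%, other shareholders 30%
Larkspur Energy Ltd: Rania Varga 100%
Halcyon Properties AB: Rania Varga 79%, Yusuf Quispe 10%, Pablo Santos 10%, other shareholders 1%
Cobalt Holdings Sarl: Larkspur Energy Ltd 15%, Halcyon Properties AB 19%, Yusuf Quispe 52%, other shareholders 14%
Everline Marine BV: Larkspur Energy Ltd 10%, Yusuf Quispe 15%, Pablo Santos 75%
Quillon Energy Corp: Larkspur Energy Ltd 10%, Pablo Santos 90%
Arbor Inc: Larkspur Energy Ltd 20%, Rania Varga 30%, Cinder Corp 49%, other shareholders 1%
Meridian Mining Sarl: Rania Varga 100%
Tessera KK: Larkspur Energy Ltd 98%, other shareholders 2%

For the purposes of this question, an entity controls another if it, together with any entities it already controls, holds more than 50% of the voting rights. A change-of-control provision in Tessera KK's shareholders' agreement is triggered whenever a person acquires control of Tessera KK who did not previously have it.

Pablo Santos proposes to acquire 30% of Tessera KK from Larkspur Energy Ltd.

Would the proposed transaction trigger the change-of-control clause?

The purchase adds only to Pablo's holdings (Larkspur's stake shrinks), so Pablo is the only person who could newly come to control Tessera.
Pablo holds 75% of Everline, so Pablo controls Everline.
Pablo holds 90% of Quillon, so Pablo controls Quillon.
Neither Pablo nor any entity Pablo controls holds any voting interest in Tessera.
So before the transaction, Pablo does not control Tessera.
After the purchase, Pablo holds 30% of Tessera directly, and Larkspur's stake falls to 68%.
After the transaction, Pablo's side holds 30% of Tessera, not > 50%, so Pablo still does not control Tessera.
No new person acquires control, so the clause is not triggered.

No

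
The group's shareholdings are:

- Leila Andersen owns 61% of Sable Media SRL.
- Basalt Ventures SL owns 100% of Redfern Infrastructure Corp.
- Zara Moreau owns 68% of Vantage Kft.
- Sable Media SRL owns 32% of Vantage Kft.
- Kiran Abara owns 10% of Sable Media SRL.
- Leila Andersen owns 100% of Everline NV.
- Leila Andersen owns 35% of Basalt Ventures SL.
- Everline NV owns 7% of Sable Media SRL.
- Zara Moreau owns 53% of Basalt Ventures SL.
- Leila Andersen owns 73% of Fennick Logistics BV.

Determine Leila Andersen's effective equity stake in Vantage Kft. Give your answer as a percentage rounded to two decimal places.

21.76%

Leila reaches Vantage along 2 paths.
Via Sable: 61% × 32% = 19.52%.
Via Everline → Sable: 100% × 7% × 32% = 2.24%.
Total: 19.52% + 2.24% = 21.76%.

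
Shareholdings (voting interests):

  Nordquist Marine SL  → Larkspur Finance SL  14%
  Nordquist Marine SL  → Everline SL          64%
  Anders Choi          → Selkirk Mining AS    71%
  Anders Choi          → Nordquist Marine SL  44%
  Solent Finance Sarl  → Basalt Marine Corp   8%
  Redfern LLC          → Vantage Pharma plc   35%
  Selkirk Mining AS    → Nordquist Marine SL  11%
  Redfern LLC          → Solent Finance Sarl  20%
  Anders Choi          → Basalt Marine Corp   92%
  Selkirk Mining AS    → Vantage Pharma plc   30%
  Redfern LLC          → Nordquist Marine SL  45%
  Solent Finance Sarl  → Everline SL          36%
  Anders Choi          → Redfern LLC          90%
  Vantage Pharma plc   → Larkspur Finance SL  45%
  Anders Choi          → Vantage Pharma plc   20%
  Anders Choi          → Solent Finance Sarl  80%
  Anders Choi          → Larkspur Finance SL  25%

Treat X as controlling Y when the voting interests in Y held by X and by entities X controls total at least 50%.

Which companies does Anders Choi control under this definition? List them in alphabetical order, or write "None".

Anders holds 90% of Redfern, so Anders controls Redfern.
Anders holds 71% of Selkirk, so Anders controls Selkirk.
Selkirk and Anders and Redfern together hold 11% + 44% + 45% = 100% of Nordquist, so Anders controls Nordquist.
Anders and Redfern and Selkirk together hold 20% + 35% + 30% = 85% of Vantage, so Anders controls Vantage.
Nordquist and Anders and Vantage together hold 14% + 25% + 45% = 84% of Larkspur, so Anders controls Larkspur.
Anders and Redfern together hold 80% + 20% = 100% of Solent, so Anders controls Solent.
Solent and Nordquist together hold 36% + 64% = 100% of Everline, so Anders controls Everline.
Anders and Solent together hold 92% + 8% = 100% of Basalt, so Anders controls Basalt.

Basalt Marine Corp, Everline SL, Larkspur Finance SL, Nordquist Marine SL, Redfern LLC, Selkirk Mining AS, Solent Finance Sarl, Vantage Pharma plc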